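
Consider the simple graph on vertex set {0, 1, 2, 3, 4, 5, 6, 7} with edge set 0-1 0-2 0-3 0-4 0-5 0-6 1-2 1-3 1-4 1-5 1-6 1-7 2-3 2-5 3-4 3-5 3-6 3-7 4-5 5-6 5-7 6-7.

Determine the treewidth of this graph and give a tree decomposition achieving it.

Every bag has size at most 5, so the width is 5 − 1 = 4 and tw(G) ≤ 4. Conversely, {0, 1, 2, 3, 5} is a clique of size 5, and the vertices of any clique must share a bag in every tree decomposition; so some bag has ≥ 5 vertices and tw(G) ≥ 4. Hence tw(G) = 4 exactly.

Treewidth 4.
One such decomposition:
Bags: B1 = {0, 1, 3, 5, 6}  B2 = {0, 1, 3, 4, 5}  B3 = {1, 3, 5, 6, 7}  B4 = {0, 1, 2, 3, 5}
Tree: B1–B2, B1–B3, B1–B4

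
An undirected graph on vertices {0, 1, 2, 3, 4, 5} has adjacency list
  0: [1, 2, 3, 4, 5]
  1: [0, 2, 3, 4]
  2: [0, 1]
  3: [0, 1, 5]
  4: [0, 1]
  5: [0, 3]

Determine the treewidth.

A width-2 tree decomposition is:
Bags: B1 = {0, 1, 4}  B2 = {0, 1, 3}  B3 = {0, 3, 5}  B4 = {0, 1, 2}
Tree: B1–B2, B2–B3, B2–B4
Each bag holds 3 vertices, so the decomposition has width 2, which upper-bounds the treewidth. For the lower bound, the 3 vertices {0, 1, 2} are pairwise adjacent, and any tree decomposition puts a clique entirely inside one bag — forcing width ≥ 2. Therefore the treewidth is 2.

2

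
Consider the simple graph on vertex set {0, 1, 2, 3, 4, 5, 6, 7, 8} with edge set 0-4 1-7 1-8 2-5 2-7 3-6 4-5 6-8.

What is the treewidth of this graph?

A width-1 tree decomposition is:
Bags: B1 = {0, 4}  B2 = {4, 5}  B3 = {2, 5}  B4 = {2, 7}  B5 = {1, 7}  B6 = {1, 8}  B7 = {6, 8}  B8 = {3, 6}
Tree: B1–B2, B2–B3, B3–B4, B4–B5, B5–B6, B6–B7, B7–B8
Each bag holds 2 vertices, so the decomposition has width 1, which upper-bounds the treewidth. G has an edge, so its treewidth is at least 1. The upper and lower bounds meet at 1, so that is the treewidth.

1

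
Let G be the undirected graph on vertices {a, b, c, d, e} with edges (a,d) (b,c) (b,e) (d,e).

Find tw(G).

A width-1 tree decomposition is:
Bags: B1 = {a, d}  B2 = {d, e}  B3 = {b, e}  B4 = {b, c}
Tree: B1–B2, B2–B3, B3–B4
The largest bag has 2 vertices, giving width 1; this decomposition certifies tw(G) ≤ 1. Any graph with an edge has treewidth ≥ 1, and G has the edge a–d. The upper and lower bounds meet at 1, so that is the treewidth.

1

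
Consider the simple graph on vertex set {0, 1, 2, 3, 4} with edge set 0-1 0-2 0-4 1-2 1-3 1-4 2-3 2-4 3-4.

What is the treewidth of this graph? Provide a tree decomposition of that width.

Treewidth 3.
One optimal decomposition is:
Bags: B1 = {1, 2, 3, 4}  B2 = {0, 1, 2, 4}
Tree: B1–B2

Each bag holds 4 vertices, so the decomposition has width 3, which upper-bounds the treewidth. On the other hand G contains the 4-clique {0, 1, 2, 4}. A clique must lie in a single bag of any decomposition, so no decomposition can have width below 3. Hence tw(G) = 3 exactly.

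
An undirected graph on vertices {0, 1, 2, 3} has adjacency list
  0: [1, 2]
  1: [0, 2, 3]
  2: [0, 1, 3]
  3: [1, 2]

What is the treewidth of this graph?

A width-2 tree decomposition is:
Bags: B1 = {1, 2, 3}  B2 = {0, 1, 2}
Tree: B1–B2
The largest bag has 3 vertices, giving width 2; this decomposition certifies tw(G) ≤ 2. For the lower bound, the 3 vertices {0, 1, 2} are pairwise adjacent, and any tree decomposition puts a clique entirely inside one bag — forcing width ≥ 2. The upper and lower bounds meet at 2, so that is the treewidth.

2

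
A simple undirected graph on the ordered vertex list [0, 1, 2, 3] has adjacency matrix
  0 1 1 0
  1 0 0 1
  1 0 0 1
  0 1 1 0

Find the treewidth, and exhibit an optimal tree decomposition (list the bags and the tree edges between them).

The largest bag has 3 vertices, giving width 2; this decomposition certifies tw(G) ≤ 2. For the lower bound, G contains the cycle 2–0–1–3–2, so G is not a forest; only forests have treewidth ≤ 1, hence tw(G) ≥ 2. Hence tw(G) = 2 exactly.

Treewidth 2.
Bags: B1 = {0, 1, 2}  B2 = {1, 2, 3}
Tree: B1–B2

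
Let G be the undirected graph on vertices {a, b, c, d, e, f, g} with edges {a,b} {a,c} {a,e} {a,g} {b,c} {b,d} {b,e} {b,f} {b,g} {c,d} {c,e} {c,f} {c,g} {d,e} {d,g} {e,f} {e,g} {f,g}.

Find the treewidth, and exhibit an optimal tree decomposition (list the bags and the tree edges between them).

Each bag holds 5 vertices, so the decomposition has width 4, which upper-bounds the treewidth. For the lower bound, the 5 vertices {b, c, d, e, g} are pairwise adjacent, and any tree decomposition puts a clique entirely inside one bag — forcing width ≥ 4. The upper and lower bounds meet at 4, so that is the treewidth.

Treewidth 4.
One optimal decomposition is:
Bags: B1 = {a, b, c, e, g}  B2 = {b, c, d, e, g}  B3 = {b, c, e, f, g}
Tree: B1–B2, B1–B3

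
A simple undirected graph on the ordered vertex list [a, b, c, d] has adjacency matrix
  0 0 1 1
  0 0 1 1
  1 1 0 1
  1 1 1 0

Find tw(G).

2

A width-2 tree decomposition is:
Bags: B1 = {b, c, d}  B2 = {a, c, d}
Tree: B1–B2
Each bag holds 3 vertices, so the decomposition has width 2, which upper-bounds the treewidth. On the other hand G contains the 3-clique {a, c, d}. A clique must lie in a single bag of any decomposition, so no decomposition can have width below 2. The upper and lower bounds meet at 2, so that is the treewidth.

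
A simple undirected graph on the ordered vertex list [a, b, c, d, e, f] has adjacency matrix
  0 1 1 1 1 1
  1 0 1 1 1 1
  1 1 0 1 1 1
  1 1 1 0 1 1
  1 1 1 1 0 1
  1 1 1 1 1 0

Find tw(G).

5

A width-5 tree decomposition is:
Bags: B1 = {a, b, c, d, e, f}
Tree: (single bag)
With just one bag of size 6, the width is 6 − 1 = 5, so tw(G) ≤ 5. On the other hand G contains the 6-clique {a, b, c, d, e, f}. A clique must lie in a single bag of any decomposition, so no decomposition can have width below 5. Combining the bounds, tw(G) = 5.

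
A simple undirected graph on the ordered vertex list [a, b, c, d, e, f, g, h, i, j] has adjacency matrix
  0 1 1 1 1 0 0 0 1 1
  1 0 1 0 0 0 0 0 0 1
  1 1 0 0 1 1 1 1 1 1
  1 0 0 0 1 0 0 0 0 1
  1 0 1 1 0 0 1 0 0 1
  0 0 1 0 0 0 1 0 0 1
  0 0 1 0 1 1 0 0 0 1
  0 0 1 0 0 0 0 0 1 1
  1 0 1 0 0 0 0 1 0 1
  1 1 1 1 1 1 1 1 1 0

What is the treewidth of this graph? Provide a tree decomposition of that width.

Treewidth 3.
One optimal decomposition is:
Bags: B1 = {a, c, e, j}  B2 = {a, b, c, j}  B3 = {c, e, g, j}  B4 = {a, c, i, j}  B5 = {c, h, i, j}  B6 = {c, f, g, j}  B7 = {a, d, e, j}
Tree: B1–B2, B1–B3, B2–B4, B4–B5, B3–B6, B1–B7

The largest bag has 4 vertices, giving width 3; this decomposition certifies tw(G) ≤ 3. For the lower bound, the 4 vertices {a, d, e, j} are pairwise adjacent, and any tree decomposition puts a clique entirely inside one bag — forcing width ≥ 3. Therefore the treewidth is 3.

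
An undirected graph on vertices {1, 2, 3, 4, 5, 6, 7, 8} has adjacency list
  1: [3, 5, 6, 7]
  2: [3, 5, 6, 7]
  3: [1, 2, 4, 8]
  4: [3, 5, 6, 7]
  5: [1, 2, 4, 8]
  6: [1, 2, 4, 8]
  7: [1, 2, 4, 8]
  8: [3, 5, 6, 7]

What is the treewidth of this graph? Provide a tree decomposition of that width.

Each bag holds 5 vertices, so the decomposition has width 4, which upper-bounds the treewidth. For the lower bound: the 5 vertex sets {1,6}, {3,8}, {4,5}, {2}, {7} are disjoint, each induces a connected subgraph, and every pair is joined by at least one edge of G. Contracting each set to a single vertex therefore yields K_{5} as a minor, and since treewidth is minor-monotone, tw(G) ≥ tw(K_{5}) = 4. Hence tw(G) = 4 exactly.

Treewidth 4.
One such decomposition:
Bags: B1 = {1, 2, 4, 6, 8}  B2 = {1, 2, 3, 4, 8}  B3 = {1, 2, 4, 5, 8}  B4 = {1, 2, 4, 7, 8}
Tree: B1–B2, B2–B3, B3–B4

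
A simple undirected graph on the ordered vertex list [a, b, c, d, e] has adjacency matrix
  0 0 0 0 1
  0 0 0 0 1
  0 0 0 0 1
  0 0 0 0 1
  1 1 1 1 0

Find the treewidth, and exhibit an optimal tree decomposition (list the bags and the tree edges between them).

Treewidth 1.
Bags: B1 = {b, e}  B2 = {c, e}  B3 = {d, e}  B4 = {a, e}
Tree: B1–B2, B2–B3, B2–B4

Every bag has size at most 2, so the width is 2 − 1 = 1 and tw(G) ≤ 1. Since G has at least one edge (e.g. e–b), it is not an edgeless graph, so tw(G) ≥ 1. The upper and lower bounds meet at 1, so that is the treewidth.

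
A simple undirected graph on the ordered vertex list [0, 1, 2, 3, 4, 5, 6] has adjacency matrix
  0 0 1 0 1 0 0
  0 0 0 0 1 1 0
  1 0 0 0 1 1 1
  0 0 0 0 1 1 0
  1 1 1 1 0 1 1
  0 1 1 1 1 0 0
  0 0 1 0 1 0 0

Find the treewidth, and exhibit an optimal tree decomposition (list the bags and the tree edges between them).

Treewidth 2.
Bags: B1 = {2, 4, 5}  B2 = {2, 4, 6}  B3 = {0, 2, 4}  B4 = {3, 4, 5}  B5 = {1, 4, 5}
Tree: B1–B2, B1–B3, B1–B4, B4–B5

Each bag holds 3 vertices, so the decomposition has width 2, which upper-bounds the treewidth. Conversely, {1, 4, 5} is a clique of size 3, and the vertices of any clique must share a bag in every tree decomposition; so some bag has ≥ 3 vertices and tw(G) ≥ 2. The upper and lower bounds meet at 2, so that is the treewidth.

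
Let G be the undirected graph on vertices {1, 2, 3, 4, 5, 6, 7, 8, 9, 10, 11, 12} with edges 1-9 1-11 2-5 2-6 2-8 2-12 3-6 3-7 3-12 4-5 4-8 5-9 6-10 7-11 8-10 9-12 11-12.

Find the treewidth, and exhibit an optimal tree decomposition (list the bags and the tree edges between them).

Treewidth 3.
Bags: B1 = {4, 5, 8, 10}  B2 = {2, 5, 8, 10}  B3 = {2, 5, 6, 10}  B4 = {2, 5, 6, 9}  B5 = {2, 6, 9, 12}  B6 = {3, 6, 9, 12}  B7 = {1, 3, 9, 12}  B8 = {1, 3, 11, 12}  B9 = {1, 3, 7, 11}
Tree: B1–B2, B2–B3, B3–B4, B4–B5, B5–B6, B6–B7, B7–B8, B8–B9

Each bag holds 4 vertices, so the decomposition has width 3, which upper-bounds the treewidth. For the lower bound: the 4 vertex sets {4,8,10}, {5}, {2}, {3,6,9,12} are disjoint, each induces a connected subgraph, and every pair is joined by at least one edge of G. Contracting each set to a single vertex therefore yields K_{4} as a minor, and since treewidth is minor-monotone, tw(G) ≥ tw(K_{4}) = 3. Combining the bounds, tw(G) = 3.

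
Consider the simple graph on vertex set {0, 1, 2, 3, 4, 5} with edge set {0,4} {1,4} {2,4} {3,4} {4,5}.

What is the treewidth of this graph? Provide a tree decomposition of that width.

The largest bag has 2 vertices, giving width 1; this decomposition certifies tw(G) ≤ 1. Since G has at least one edge (e.g. 0–4), it is not an edgeless graph, so tw(G) ≥ 1. The upper and lower bounds meet at 1, so that is the treewidth.

Treewidth 1.
One such decomposition:
Bags: B1 = {0, 4}  B2 = {2, 4}  B3 = {1, 4}  B4 = {4, 5}  B5 = {3, 4}
Tree: B1–B2, B2–B3, B3–B4, B4–B5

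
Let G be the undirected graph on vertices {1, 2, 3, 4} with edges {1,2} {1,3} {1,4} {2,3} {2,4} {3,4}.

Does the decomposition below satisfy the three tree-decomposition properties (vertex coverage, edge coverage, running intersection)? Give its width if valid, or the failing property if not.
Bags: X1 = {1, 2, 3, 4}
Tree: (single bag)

Checking the three conditions: (i) the bags cover all of {1, 2, 3, 4}; (ii) for each edge, some bag contains both endpoints; (iii) the bags containing any fixed vertex form a subtree. All hold, so the decomposition is valid with width 4 − 1 = 3.

Yes; width 3.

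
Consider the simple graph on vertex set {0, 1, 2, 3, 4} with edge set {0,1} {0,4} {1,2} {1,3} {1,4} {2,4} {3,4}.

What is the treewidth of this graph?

2

A width-2 tree decomposition is:
Bags: B1 = {1, 2, 4}  B2 = {1, 3, 4}  B3 = {0, 1, 4}
Tree: B1–B2, B1–B3
Each bag holds 3 vertices, so the decomposition has width 2, which upper-bounds the treewidth. For the lower bound, the 3 vertices {0, 1, 4} are pairwise adjacent, and any tree decomposition puts a clique entirely inside one bag — forcing width ≥ 2. The upper and lower bounds meet at 2, so that is the treewidth.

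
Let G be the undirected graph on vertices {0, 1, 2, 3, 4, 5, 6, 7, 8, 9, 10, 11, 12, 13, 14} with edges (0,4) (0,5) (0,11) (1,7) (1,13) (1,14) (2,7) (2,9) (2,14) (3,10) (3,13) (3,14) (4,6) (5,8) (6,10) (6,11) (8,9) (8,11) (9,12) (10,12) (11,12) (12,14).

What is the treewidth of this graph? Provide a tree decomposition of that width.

Treewidth 3.
One optimal decomposition is:
Bags: B1 = {0, 4, 5, 8}  B2 = {0, 4, 8, 11}  B3 = {4, 6, 8, 11}  B4 = {6, 8, 9, 11}  B5 = {6, 9, 11, 12}  B6 = {6, 9, 10, 12}  B7 = {2, 9, 10, 12}  B8 = {2, 10, 12, 14}  B9 = {2, 3, 10, 14}  B10 = {2, 3, 7, 14}  B11 = {1, 3, 7, 14}  B12 = {1, 3, 7, 13}
Tree: B1–B2, B2–B3, B3–B4, B4–B5, B5–B6, B6–B7, B7–B8, B8–B9, B9–B10, B10–B11, B11–B12

The largest bag has 4 vertices, giving width 3; this decomposition certifies tw(G) ≤ 3. For the lower bound: the 4 vertex sets {0,4,5}, {8}, {11}, {6,9,10,12} are disjoint, each induces a connected subgraph, and every pair is joined by at least one edge of G. Contracting each set to a single vertex therefore yields K_{4} as a minor, and since treewidth is minor-monotone, tw(G) ≥ tw(K_{4}) = 3. Hence tw(G) = 3 exactly.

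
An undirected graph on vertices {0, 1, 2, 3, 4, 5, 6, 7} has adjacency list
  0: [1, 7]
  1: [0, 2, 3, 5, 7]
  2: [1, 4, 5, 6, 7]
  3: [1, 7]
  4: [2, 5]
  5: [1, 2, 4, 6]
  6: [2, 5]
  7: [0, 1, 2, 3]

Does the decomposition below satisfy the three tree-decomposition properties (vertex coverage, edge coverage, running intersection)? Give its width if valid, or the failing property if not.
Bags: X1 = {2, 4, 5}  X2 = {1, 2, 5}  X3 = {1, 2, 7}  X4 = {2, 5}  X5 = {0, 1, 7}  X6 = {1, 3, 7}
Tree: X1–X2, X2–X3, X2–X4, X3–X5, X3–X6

A tree decomposition must satisfy three properties: every vertex lies in some bag; for every edge, both endpoints lie together in some bag; and for every vertex, the bags containing it form a connected subtree. Here vertex 6 appears in no bag, so the decomposition is invalid.

No — vertex 6 appears in no bag.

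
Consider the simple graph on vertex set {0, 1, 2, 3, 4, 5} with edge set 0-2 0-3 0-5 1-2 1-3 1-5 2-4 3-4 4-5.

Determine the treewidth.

A width-3 tree decomposition is:
Bags: B1 = {0, 2, 3, 5}  B2 = {1, 2, 3, 5}  B3 = {2, 3, 4, 5}
Tree: B1–B2, B2–B3
Every bag has size at most 4, so the width is 4 − 1 = 3 and tw(G) ≤ 3. For the lower bound: the 4 vertex sets {0,2}, {1,3}, {5}, {4} are disjoint, each induces a connected subgraph, and every pair is joined by at least one edge of G. Contracting each set to a single vertex therefore yields K_{4} as a minor, and since treewidth is minor-monotone, tw(G) ≥ tw(K_{4}) = 3. Hence tw(G) = 3 exactly.

3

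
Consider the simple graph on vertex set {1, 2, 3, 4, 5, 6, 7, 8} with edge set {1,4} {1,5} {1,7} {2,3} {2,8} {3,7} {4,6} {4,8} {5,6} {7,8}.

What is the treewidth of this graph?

2

A width-2 tree decomposition is:
Bags: B1 = {1, 5, 6}  B2 = {1, 4, 6}  B3 = {1, 4, 7}  B4 = {4, 7, 8}  B5 = {3, 7, 8}  B6 = {2, 3, 8}
Tree: B1–B2, B2–B3, B3–B4, B4–B5, B5–B6
The largest bag has 3 vertices, giving width 2; this decomposition certifies tw(G) ≤ 2. The edges 5–6–4–1–5 form a cycle, so G is not a tree and its treewidth is at least 2. Hence tw(G) = 2 exactly.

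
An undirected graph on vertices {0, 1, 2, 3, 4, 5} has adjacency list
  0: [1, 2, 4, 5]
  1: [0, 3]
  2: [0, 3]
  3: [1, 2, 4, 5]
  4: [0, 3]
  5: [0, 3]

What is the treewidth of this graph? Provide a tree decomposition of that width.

Treewidth 2.
One optimal decomposition is:
Bags: B1 = {0, 1, 3}  B2 = {0, 3, 5}  B3 = {0, 3, 4}  B4 = {0, 2, 3}
Tree: B1–B2, B2–B3, B3–B4

Each bag holds 3 vertices, so the decomposition has width 2, which upper-bounds the treewidth. Since 3–1–0–5–3 is a cycle in G, G is not acyclic. Forests are exactly the graphs of treewidth ≤ 1, so tw(G) ≥ 2. The upper and lower bounds meet at 2, so that is the treewidth.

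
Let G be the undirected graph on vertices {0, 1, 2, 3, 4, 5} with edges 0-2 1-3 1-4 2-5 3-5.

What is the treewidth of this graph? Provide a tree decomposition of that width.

Treewidth 1.
Bags: B1 = {0, 2}  B2 = {2, 5}  B3 = {3, 5}  B4 = {1, 3}  B5 = {1, 4}
Tree: B1–B2, B2–B3, B3–B4, B4–B5

The largest bag has 2 vertices, giving width 1; this decomposition certifies tw(G) ≤ 1. Since G has at least one edge (e.g. 0–2), it is not an edgeless graph, so tw(G) ≥ 1. The upper and lower bounds meet at 1, so that is the treewidth.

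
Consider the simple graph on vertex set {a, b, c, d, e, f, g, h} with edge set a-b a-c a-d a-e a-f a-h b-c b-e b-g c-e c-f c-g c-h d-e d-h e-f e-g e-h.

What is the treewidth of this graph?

A width-3 tree decomposition is:
Bags: B1 = {a, d, e, h}  B2 = {a, c, e, h}  B3 = {a, b, c, e}  B4 = {a, c, e, f}  B5 = {b, c, e, g}
Tree: B1–B2, B2–B3, B2–B4, B3–B5
Each bag holds 4 vertices, so the decomposition has width 3, which upper-bounds the treewidth. Conversely, {a, d, e, h} is a clique of size 4, and the vertices of any clique must share a bag in every tree decomposition; so some bag has ≥ 4 vertices and tw(G) ≥ 3. Combining the bounds, tw(G) = 3.

3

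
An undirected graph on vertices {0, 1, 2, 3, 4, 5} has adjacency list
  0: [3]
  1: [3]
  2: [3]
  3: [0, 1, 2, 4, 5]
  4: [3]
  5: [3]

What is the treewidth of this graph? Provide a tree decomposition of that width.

Each bag holds 2 vertices, so the decomposition has width 1, which upper-bounds the treewidth. G has an edge, so its treewidth is at least 1. The upper and lower bounds meet at 1, so that is the treewidth.

Treewidth 1.
One optimal decomposition is:
Bags: B1 = {2, 3}  B2 = {1, 3}  B3 = {0, 3}  B4 = {3, 4}  B5 = {3, 5}
Tree: B1–B2, B1–B3, B2–B4, B4–B5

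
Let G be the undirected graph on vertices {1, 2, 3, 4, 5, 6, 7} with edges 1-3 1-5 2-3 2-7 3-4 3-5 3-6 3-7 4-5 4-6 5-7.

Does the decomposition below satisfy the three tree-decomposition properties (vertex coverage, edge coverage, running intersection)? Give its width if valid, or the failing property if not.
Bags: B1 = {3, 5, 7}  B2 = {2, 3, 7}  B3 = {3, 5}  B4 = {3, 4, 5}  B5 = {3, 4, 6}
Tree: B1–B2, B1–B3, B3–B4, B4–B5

No — vertex 1 appears in no bag.

A tree decomposition must satisfy three properties: every vertex lies in some bag; for every edge, both endpoints lie together in some bag; and for every vertex, the bags containing it form a connected subtree. Here vertex 1 appears in no bag, so the decomposition is invalid.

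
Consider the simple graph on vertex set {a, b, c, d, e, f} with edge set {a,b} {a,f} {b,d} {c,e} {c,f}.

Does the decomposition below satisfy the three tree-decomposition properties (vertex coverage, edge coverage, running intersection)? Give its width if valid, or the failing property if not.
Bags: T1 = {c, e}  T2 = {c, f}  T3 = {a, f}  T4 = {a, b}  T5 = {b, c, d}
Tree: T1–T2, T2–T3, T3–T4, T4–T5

A tree decomposition must satisfy three properties: every vertex lies in some bag; for every edge, both endpoints lie together in some bag; and for every vertex, the bags containing it form a connected subtree. Here bags containing vertex c are not connected in the tree, so the decomposition is invalid.

No — bags containing vertex c are not connected in the tree.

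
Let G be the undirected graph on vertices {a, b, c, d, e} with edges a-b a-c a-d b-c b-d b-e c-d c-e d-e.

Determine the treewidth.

A width-3 tree decomposition is:
Bags: B1 = {b, c, d, e}  B2 = {a, b, c, d}
Tree: B1–B2
Each bag holds 4 vertices, so the decomposition has width 3, which upper-bounds the treewidth. On the other hand G contains the 4-clique {b, c, d, e}. A clique must lie in a single bag of any decomposition, so no decomposition can have width below 3. Combining the bounds, tw(G) = 3.

3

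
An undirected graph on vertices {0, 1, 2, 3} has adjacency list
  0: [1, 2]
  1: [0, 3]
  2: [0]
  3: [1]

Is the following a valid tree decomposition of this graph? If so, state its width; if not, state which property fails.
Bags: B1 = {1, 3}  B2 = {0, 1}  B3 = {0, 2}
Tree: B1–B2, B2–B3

Yes; width 1.

Vertex coverage: the bags together contain {0, 1, 2, 3}, the full vertex set. Edge coverage: each edge of G has both endpoints in at least one bag. Running intersection: for every vertex, the bags containing it form a connected subtree. All three properties hold, so this is a valid tree decomposition of width max|bag| − 1 = 1, and hence tw(G) ≤ 1.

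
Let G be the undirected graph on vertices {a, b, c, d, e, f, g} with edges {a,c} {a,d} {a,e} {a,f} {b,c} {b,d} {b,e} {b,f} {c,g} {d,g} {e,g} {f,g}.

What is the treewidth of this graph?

A width-3 tree decomposition is:
Bags: B1 = {a, b, d, g}  B2 = {a, b, f, g}  B3 = {a, b, e, g}  B4 = {a, b, c, g}
Tree: B1–B2, B2–B3, B3–B4
Every bag has size at most 4, so the width is 4 − 1 = 3 and tw(G) ≤ 3. For the lower bound: the 4 vertex sets {d,g}, {a,f}, {b}, {e} are disjoint, each induces a connected subgraph, and every pair is joined by at least one edge of G. Contracting each set to a single vertex therefore yields K_{4} as a minor, and since treewidth is minor-monotone, tw(G) ≥ tw(K_{4}) = 3. The upper and lower bounds meet at 3, so that is the treewidth.

3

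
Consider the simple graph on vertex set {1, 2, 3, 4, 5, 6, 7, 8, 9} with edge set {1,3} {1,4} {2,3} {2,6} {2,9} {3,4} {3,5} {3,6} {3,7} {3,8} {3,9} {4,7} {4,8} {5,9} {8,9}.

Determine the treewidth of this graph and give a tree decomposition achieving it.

Each bag holds 3 vertices, so the decomposition has width 2, which upper-bounds the treewidth. Conversely, {2, 3, 9} is a clique of size 3, and the vertices of any clique must share a bag in every tree decomposition; so some bag has ≥ 3 vertices and tw(G) ≥ 2. Therefore the treewidth is 2.

Treewidth 2.
One optimal decomposition is:
Bags: B1 = {3, 4, 8}  B2 = {3, 8, 9}  B3 = {2, 3, 9}  B4 = {2, 3, 6}  B5 = {3, 5, 9}  B6 = {3, 4, 7}  B7 = {1, 3, 4}
Tree: B1–B2, B2–B3, B3–B4, B3–B5, B1–B6, B1–B7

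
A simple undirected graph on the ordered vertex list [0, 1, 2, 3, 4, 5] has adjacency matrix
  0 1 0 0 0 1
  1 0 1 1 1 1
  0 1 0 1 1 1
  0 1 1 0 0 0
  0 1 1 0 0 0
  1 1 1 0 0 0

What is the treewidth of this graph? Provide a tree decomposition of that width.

Every bag has size at most 3, so the width is 3 − 1 = 2 and tw(G) ≤ 2. Conversely, {0, 1, 5} is a clique of size 3, and the vertices of any clique must share a bag in every tree decomposition; so some bag has ≥ 3 vertices and tw(G) ≥ 2. Therefore the treewidth is 2.

Treewidth 2.
One such decomposition:
Bags: B1 = {1, 2, 5}  B2 = {1, 2, 3}  B3 = {0, 1, 5}  B4 = {1, 2, 4}
Tree: B1–B2, B1–B3, B2–B4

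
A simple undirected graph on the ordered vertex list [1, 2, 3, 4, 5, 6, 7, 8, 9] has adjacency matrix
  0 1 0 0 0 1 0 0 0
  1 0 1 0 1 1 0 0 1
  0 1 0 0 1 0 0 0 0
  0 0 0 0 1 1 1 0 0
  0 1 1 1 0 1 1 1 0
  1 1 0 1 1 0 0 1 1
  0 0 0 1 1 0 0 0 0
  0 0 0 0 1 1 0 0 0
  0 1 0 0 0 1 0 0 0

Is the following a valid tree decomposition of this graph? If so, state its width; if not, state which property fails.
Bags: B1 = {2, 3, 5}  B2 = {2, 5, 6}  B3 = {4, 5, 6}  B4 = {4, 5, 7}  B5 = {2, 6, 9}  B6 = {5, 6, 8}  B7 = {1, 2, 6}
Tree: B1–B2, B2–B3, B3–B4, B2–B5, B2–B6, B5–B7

Checking the three conditions: (i) the bags cover all of {1, 2, 3, 4, 5, 6, 7, 8, 9}; (ii) for each edge, some bag contains both endpoints; (iii) the bags containing any fixed vertex form a subtree. All hold, so the decomposition is valid with width 3 − 1 = 2.

Yes; width 2.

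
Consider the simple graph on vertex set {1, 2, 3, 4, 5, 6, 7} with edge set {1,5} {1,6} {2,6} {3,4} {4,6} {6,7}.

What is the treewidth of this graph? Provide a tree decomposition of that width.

Treewidth 1.
One optimal decomposition is:
Bags: B1 = {1, 6}  B2 = {4, 6}  B3 = {2, 6}  B4 = {1, 5}  B5 = {6, 7}  B6 = {3, 4}
Tree: B1–B2, B2–B3, B1–B4, B1–B5, B2–B6

Every bag has size at most 2, so the width is 2 − 1 = 1 and tw(G) ≤ 1. G has an edge, so its treewidth is at least 1. Therefore the treewidth is 1.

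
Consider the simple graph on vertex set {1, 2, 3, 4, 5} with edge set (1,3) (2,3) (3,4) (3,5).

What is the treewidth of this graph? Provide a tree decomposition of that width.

Each bag holds 2 vertices, so the decomposition has width 1, which upper-bounds the treewidth. Any graph with an edge has treewidth ≥ 1, and G has the edge 3–4. The upper and lower bounds meet at 1, so that is the treewidth.

Treewidth 1.
One optimal decomposition is:
Bags: B1 = {3, 4}  B2 = {3, 5}  B3 = {1, 3}  B4 = {2, 3}
Tree: B1–B2, B1–B3, B1–B4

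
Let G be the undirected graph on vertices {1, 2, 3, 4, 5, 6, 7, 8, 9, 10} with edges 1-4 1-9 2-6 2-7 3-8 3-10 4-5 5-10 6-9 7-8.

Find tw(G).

2

A width-2 tree decomposition is:
Bags: B1 = {1, 6, 9}  B2 = {1, 2, 6}  B3 = {1, 2, 7}  B4 = {1, 7, 8}  B5 = {1, 3, 8}  B6 = {1, 3, 10}  B7 = {1, 5, 10}  B8 = {1, 4, 5}
Tree: B1–B2, B2–B3, B3–B4, B4–B5, B5–B6, B6–B7, B7–B8
Each bag holds 3 vertices, so the decomposition has width 2, which upper-bounds the treewidth. The edges 1–9–6–2–7–8–3–10–5–4–1 form a cycle, so G is not a tree and its treewidth is at least 2. Combining the bounds, tw(G) = 2.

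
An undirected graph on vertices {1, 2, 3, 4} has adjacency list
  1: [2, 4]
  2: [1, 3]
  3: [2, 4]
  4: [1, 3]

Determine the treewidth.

2

A width-2 tree decomposition is:
Bags: B1 = {1, 3, 4}  B2 = {1, 2, 3}
Tree: B1–B2
The largest bag has 3 vertices, giving width 2; this decomposition certifies tw(G) ≤ 2. The edges 3–4–1–2–3 form a cycle, so G is not a tree and its treewidth is at least 2. Hence tw(G) = 2 exactly.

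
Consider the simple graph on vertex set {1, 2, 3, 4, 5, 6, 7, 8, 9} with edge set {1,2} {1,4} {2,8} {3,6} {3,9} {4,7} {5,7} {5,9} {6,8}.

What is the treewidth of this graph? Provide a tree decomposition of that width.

Every bag has size at most 3, so the width is 3 − 1 = 2 and tw(G) ≤ 2. For the lower bound, G contains the cycle 4–1–2–8–6–3–9–5–7–4, so G is not a forest; only forests have treewidth ≤ 1, hence tw(G) ≥ 2. Hence tw(G) = 2 exactly.

Treewidth 2.
One optimal decomposition is:
Bags: B1 = {1, 2, 4}  B2 = {2, 4, 8}  B3 = {4, 6, 8}  B4 = {3, 4, 6}  B5 = {3, 4, 9}  B6 = {4, 5, 9}  B7 = {4, 5, 7}
Tree: B1–B2, B2–B3, B3–B4, B4–B5, B5–B6, B6–B7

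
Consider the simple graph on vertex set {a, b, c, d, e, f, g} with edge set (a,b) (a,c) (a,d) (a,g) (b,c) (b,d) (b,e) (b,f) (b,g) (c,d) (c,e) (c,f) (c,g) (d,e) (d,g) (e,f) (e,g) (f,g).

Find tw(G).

4

A width-4 tree decomposition is:
Bags: B1 = {b, c, d, e, g}  B2 = {a, b, c, d, g}  B3 = {b, c, e, f, g}
Tree: B1–B2, B1–B3
The largest bag has 5 vertices, giving width 4; this decomposition certifies tw(G) ≤ 4. On the other hand G contains the 5-clique {b, c, d, e, g}. A clique must lie in a single bag of any decomposition, so no decomposition can have width below 4. Combining the bounds, tw(G) = 4.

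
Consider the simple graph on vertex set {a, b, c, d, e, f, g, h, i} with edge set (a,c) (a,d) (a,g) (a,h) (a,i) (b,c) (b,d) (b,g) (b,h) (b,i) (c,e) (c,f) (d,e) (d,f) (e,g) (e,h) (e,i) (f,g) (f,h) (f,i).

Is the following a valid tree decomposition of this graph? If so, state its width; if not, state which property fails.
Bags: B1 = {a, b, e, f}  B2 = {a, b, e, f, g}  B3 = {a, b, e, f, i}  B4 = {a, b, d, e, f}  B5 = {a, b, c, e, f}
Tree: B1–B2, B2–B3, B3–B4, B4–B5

A tree decomposition must satisfy three properties: every vertex lies in some bag; for every edge, both endpoints lie together in some bag; and for every vertex, the bags containing it form a connected subtree. Here vertex h appears in no bag, so the decomposition is invalid.

No — vertex h appears in no bag.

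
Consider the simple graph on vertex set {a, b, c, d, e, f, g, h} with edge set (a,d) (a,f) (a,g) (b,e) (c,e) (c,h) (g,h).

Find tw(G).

A width-1 tree decomposition is:
Bags: B1 = {c, e}  B2 = {c, h}  B3 = {g, h}  B4 = {b, e}  B5 = {a, g}  B6 = {a, d}  B7 = {a, f}
Tree: B1–B2, B2–B3, B1–B4, B3–B5, B5–B6, B6–B7
Each bag holds 2 vertices, so the decomposition has width 1, which upper-bounds the treewidth. Any graph with an edge has treewidth ≥ 1, and G has the edge c–e. Combining the bounds, tw(G) = 1.

1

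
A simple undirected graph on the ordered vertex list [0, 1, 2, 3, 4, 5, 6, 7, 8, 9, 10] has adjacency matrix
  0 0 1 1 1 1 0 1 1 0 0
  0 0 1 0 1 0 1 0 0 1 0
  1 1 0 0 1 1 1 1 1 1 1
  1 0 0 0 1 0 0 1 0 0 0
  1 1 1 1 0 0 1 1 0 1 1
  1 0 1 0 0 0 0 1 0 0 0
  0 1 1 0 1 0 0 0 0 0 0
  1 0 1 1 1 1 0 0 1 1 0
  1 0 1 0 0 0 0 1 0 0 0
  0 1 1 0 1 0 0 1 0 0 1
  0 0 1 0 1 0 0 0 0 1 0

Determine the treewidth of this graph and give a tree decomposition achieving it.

Every bag has size at most 4, so the width is 4 − 1 = 3 and tw(G) ≤ 3. For the lower bound, the 4 vertices {0, 2, 7, 8} are pairwise adjacent, and any tree decomposition puts a clique entirely inside one bag — forcing width ≥ 3. Hence tw(G) = 3 exactly.

Treewidth 3.
One optimal decomposition is:
Bags: B1 = {0, 2, 4, 7}  B2 = {0, 2, 5, 7}  B3 = {2, 4, 7, 9}  B4 = {0, 3, 4, 7}  B5 = {2, 4, 9, 10}  B6 = {1, 2, 4, 9}  B7 = {0, 2, 7, 8}  B8 = {1, 2, 4, 6}
Tree: B1–B2, B1–B3, B1–B4, B3–B5, B5–B6, B1–B7, B6–B8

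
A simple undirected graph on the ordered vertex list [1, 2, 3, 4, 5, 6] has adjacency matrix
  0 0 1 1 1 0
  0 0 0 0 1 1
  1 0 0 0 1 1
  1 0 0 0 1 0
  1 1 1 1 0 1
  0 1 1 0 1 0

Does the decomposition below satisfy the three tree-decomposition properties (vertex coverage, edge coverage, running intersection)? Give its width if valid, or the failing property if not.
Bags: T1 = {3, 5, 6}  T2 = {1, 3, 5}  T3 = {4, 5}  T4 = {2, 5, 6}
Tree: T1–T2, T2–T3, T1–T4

No — edge (1,4) lies in no bag.

A tree decomposition must satisfy three properties: every vertex lies in some bag; for every edge, both endpoints lie together in some bag; and for every vertex, the bags containing it form a connected subtree. Here edge (1,4) lies in no bag, so the decomposition is invalid.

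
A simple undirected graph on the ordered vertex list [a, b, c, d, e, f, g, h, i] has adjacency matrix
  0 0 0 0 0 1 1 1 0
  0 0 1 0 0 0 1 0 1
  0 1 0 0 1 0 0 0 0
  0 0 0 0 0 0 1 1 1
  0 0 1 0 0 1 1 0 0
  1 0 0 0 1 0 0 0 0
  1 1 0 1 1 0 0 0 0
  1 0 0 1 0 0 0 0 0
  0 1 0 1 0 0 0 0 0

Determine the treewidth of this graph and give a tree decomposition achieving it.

Every bag has size at most 4, so the width is 4 − 1 = 3 and tw(G) ≤ 3. For the lower bound: the 4 vertex sets {b,c,i}, {e}, {g}, {a,d,f,h} are disjoint, each induces a connected subgraph, and every pair is joined by at least one edge of G. Contracting each set to a single vertex therefore yields K_{4} as a minor, and since treewidth is minor-monotone, tw(G) ≥ tw(K_{4}) = 3. Therefore the treewidth is 3.

Treewidth 3.
One optimal decomposition is:
Bags: B1 = {b, c, e, i}  B2 = {b, e, g, i}  B3 = {d, e, g, i}  B4 = {d, e, f, g}  B5 = {a, d, f, g}  B6 = {a, d, f, h}
Tree: B1–B2, B2–B3, B3–B4, B4–B5, B5–B6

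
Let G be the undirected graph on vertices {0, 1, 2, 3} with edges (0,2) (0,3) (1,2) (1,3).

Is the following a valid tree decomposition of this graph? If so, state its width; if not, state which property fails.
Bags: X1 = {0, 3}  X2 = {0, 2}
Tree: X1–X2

A tree decomposition must satisfy three properties: every vertex lies in some bag; for every edge, both endpoints lie together in some bag; and for every vertex, the bags containing it form a connected subtree. Here vertex 1 appears in no bag, so the decomposition is invalid.

No — vertex 1 appears in no bag.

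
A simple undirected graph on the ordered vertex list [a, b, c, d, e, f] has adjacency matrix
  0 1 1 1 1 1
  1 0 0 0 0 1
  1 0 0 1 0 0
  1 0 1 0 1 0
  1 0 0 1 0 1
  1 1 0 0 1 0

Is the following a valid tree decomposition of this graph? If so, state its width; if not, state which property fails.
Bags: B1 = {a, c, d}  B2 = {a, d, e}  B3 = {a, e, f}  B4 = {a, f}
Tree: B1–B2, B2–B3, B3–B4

A tree decomposition must satisfy three properties: every vertex lies in some bag; for every edge, both endpoints lie together in some bag; and for every vertex, the bags containing it form a connected subtree. Here vertex b appears in no bag, so the decomposition is invalid.

No — vertex b appears in no bag.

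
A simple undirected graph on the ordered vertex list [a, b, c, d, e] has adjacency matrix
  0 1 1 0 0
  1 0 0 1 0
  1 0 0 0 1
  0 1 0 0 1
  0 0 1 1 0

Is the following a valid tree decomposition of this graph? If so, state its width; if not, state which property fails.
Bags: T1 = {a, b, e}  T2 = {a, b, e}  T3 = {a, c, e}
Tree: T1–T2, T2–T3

No — vertex d appears in no bag.

A tree decomposition must satisfy three properties: every vertex lies in some bag; for every edge, both endpoints lie together in some bag; and for every vertex, the bags containing it form a connected subtree. Here vertex d appears in no bag, so the decomposition is invalid.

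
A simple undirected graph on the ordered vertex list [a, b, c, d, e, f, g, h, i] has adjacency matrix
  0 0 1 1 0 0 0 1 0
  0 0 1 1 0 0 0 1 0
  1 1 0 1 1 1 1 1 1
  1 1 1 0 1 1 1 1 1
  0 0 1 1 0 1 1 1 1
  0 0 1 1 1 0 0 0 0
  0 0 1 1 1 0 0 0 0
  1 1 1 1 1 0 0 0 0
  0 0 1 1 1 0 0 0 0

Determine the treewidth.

A width-3 tree decomposition is:
Bags: B1 = {c, d, e, g}  B2 = {c, d, e, h}  B3 = {c, d, e, i}  B4 = {a, c, d, h}  B5 = {c, d, e, f}  B6 = {b, c, d, h}
Tree: B1–B2, B2–B3, B2–B4, B3–B5, B4–B6
Each bag holds 4 vertices, so the decomposition has width 3, which upper-bounds the treewidth. Conversely, {c, d, e, g} is a clique of size 4, and the vertices of any clique must share a bag in every tree decomposition; so some bag has ≥ 4 vertices and tw(G) ≥ 3. The upper and lower bounds meet at 3, so that is the treewidth.

3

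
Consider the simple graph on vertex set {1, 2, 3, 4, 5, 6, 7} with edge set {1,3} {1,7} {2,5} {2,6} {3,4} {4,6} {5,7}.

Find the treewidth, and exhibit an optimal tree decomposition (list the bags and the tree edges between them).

Treewidth 2.
One optimal decomposition is:
Bags: B1 = {2, 5, 7}  B2 = {1, 2, 7}  B3 = {1, 2, 3}  B4 = {2, 3, 4}  B5 = {2, 4, 6}
Tree: B1–B2, B2–B3, B3–B4, B4–B5

Every bag has size at most 3, so the width is 3 − 1 = 2 and tw(G) ≤ 2. For the lower bound, G contains the cycle 2–5–7–1–3–4–6–2, so G is not a forest; only forests have treewidth ≤ 1, hence tw(G) ≥ 2. Hence tw(G) = 2 exactly.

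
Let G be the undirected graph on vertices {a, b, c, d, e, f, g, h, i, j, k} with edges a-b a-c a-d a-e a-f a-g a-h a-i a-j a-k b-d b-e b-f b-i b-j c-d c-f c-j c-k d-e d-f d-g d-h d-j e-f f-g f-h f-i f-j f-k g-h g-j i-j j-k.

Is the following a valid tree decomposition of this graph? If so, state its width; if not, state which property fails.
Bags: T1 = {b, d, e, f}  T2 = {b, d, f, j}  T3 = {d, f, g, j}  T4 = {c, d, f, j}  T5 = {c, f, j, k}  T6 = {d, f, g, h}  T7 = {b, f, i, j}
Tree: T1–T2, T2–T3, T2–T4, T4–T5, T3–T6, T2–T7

A tree decomposition must satisfy three properties: every vertex lies in some bag; for every edge, both endpoints lie together in some bag; and for every vertex, the bags containing it form a connected subtree. Here vertex a appears in no bag, so the decomposition is invalid.

No — vertex a appears in no bag.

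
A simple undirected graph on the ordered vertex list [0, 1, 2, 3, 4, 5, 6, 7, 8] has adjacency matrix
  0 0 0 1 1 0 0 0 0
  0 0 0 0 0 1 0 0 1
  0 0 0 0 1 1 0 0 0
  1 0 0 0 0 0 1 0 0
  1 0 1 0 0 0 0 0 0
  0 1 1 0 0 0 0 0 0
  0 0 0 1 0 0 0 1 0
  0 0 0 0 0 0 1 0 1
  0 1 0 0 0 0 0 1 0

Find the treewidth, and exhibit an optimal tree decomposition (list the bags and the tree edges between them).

Treewidth 2.
One such decomposition:
Bags: B1 = {1, 2, 5}  B2 = {1, 2, 8}  B3 = {2, 7, 8}  B4 = {2, 6, 7}  B5 = {2, 3, 6}  B6 = {0, 2, 3}  B7 = {0, 2, 4}
Tree: B1–B2, B2–B3, B3–B4, B4–B5, B5–B6, B6–B7

Every bag has size at most 3, so the width is 3 − 1 = 2 and tw(G) ≤ 2. The edges 2–5–1–8–7–6–3–0–4–2 form a cycle, so G is not a tree and its treewidth is at least 2. The upper and lower bounds meet at 2, so that is the treewidth.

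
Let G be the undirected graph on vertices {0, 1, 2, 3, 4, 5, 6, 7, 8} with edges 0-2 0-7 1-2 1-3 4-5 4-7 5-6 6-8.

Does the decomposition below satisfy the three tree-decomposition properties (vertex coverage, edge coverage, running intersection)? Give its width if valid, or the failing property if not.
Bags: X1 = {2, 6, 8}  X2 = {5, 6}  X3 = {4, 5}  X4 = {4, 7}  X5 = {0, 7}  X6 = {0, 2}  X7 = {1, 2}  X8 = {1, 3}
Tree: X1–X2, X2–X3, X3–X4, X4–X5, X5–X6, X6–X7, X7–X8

A tree decomposition must satisfy three properties: every vertex lies in some bag; for every edge, both endpoints lie together in some bag; and for every vertex, the bags containing it form a connected subtree. Here bags containing vertex 2 are not connected in the tree, so the decomposition is invalid.

No — bags containing vertex 2 are not connected in the tree.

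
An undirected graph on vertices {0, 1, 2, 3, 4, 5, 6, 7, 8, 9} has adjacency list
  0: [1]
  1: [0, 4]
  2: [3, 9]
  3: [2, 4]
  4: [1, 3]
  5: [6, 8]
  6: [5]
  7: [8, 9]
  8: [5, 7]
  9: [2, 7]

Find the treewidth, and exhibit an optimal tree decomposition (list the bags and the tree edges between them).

The largest bag has 2 vertices, giving width 1; this decomposition certifies tw(G) ≤ 1. G has an edge, so its treewidth is at least 1. Hence tw(G) = 1 exactly.

Treewidth 1.
Bags: B1 = {5, 6}  B2 = {5, 8}  B3 = {7, 8}  B4 = {7, 9}  B5 = {2, 9}  B6 = {2, 3}  B7 = {3, 4}  B8 = {1, 4}  B9 = {0, 1}
Tree: B1–B2, B2–B3, B3–B4, B4–B5, B5–B6, B6–B7, B7–B8, B8–B9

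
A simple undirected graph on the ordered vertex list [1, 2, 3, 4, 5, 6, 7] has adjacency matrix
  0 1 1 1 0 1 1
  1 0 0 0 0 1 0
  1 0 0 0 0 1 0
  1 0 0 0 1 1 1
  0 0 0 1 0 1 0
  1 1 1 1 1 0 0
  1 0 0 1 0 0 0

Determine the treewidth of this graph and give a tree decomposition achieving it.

The largest bag has 3 vertices, giving width 2; this decomposition certifies tw(G) ≤ 2. On the other hand G contains the 3-clique {1, 2, 6}. A clique must lie in a single bag of any decomposition, so no decomposition can have width below 2. Therefore the treewidth is 2.

Treewidth 2.
One such decomposition:
Bags: B1 = {1, 2, 6}  B2 = {1, 4, 6}  B3 = {1, 4, 7}  B4 = {4, 5, 6}  B5 = {1, 3, 6}
Tree: B1–B2, B2–B3, B2–B4, B2–B5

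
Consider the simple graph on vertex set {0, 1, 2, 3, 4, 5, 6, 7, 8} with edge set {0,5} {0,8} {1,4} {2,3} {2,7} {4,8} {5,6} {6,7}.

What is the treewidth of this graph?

A width-1 tree decomposition is:
Bags: B1 = {2, 3}  B2 = {2, 7}  B3 = {6, 7}  B4 = {5, 6}  B5 = {0, 5}  B6 = {0, 8}  B7 = {4, 8}  B8 = {1, 4}
Tree: B1–B2, B2–B3, B3–B4, B4–B5, B5–B6, B6–B7, B7–B8
Every bag has size at most 2, so the width is 2 − 1 = 1 and tw(G) ≤ 1. Any graph with an edge has treewidth ≥ 1, and G has the edge 3–2. Combining the bounds, tw(G) = 1.

1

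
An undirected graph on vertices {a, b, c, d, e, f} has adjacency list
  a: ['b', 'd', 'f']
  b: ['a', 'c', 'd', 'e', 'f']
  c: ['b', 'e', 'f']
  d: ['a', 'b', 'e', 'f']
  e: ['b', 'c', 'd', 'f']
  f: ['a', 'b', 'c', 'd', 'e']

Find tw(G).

3

A width-3 tree decomposition is:
Bags: B1 = {b, d, e, f}  B2 = {a, b, d, f}  B3 = {b, c, e, f}
Tree: B1–B2, B1–B3
Every bag has size at most 4, so the width is 4 − 1 = 3 and tw(G) ≤ 3. On the other hand G contains the 4-clique {b, d, e, f}. A clique must lie in a single bag of any decomposition, so no decomposition can have width below 3. Hence tw(G) = 3 exactly.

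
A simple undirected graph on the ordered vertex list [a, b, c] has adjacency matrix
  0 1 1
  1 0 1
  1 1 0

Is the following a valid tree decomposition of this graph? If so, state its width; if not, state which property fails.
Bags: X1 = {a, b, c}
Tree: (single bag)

Every vertex of G appears in some bag (union = {a, b, c}); every edge is covered by a bag; and for each vertex v the set of bags containing v is connected in the bag tree. The decomposition is therefore valid. The largest bag has 3 vertices, so the width is 2.

Yes; width 2.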